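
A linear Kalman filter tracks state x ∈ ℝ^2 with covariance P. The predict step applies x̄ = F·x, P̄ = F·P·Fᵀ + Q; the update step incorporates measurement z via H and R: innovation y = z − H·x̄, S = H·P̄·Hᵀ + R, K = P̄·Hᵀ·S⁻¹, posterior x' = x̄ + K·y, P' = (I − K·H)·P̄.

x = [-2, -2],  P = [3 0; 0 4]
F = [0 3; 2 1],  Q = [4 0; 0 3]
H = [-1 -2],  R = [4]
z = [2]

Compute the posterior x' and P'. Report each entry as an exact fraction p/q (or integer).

x' = [2/21, -26/21]
P' = [328/21 -148/21; -148/21 173/42]

x̄ = F·x = [-6, -6]
P̄ = F·P·Fᵀ + Q = [40 12; 12 19]
y = z − H·x̄ = [-16]
S = H·P̄·Hᵀ + R = [168]
K = P̄·Hᵀ·S⁻¹ = [-8/21; -25/84]
x' = x̄ + K·y = [2/21, -26/21]
P' = (I − K·H)·P̄ = [328/21 -148/21; -148/21 173/42]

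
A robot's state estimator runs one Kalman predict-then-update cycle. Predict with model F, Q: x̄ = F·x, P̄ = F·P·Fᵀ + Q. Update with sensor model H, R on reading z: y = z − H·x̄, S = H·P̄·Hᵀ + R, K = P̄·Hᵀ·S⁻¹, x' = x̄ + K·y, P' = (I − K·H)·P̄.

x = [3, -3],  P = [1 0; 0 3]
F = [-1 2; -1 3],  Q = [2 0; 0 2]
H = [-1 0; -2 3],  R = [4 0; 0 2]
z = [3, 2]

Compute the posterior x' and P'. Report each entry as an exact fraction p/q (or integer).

x̄ = F·x = [-9, -12]
P̄ = F·P·Fᵀ + Q = [15 19; 19 30]
y = z − H·x̄ = [-6, 20]
S = H·P̄·Hᵀ + R = [19 -27; -27 104]
K = P̄·Hᵀ·S⁻¹ = [-831/1247 108/1247; -572/1247 475/1247]
x' = x̄ + K·y = [-4077/1247, -2032/1247]
P' = (I − K·H)·P̄ = [3324/1247 2288/1247; 2288/1247 1842/1247]

x' = [-4077/1247, -2032/1247]
P' = [3324/1247 2288/1247; 2288/1247 1842/1247]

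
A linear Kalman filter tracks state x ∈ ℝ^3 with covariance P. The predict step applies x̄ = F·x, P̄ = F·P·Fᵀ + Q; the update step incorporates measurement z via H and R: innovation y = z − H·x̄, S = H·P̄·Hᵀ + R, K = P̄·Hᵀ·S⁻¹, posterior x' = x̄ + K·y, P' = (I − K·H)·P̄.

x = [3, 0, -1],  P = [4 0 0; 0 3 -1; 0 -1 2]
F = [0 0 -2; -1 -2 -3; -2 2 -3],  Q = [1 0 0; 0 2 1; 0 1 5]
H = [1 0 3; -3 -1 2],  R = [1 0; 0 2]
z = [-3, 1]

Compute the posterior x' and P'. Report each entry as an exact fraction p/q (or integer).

x̄ = F·x = [2, 0, -3]
P̄ = F·P·Fᵀ + Q = [9 8 16; 8 24 15; 16 15 63]
y = z − H·x̄ = [4, 13]
S = H·P̄·Hᵀ + R = [673 186; 186 155]
K = P̄·Hᵀ·S⁻¹ = [303/2249 -12621/69719; 373/2249 -21972/69719; 647/2249 4269/69719]
x' = x̄ + K·y = [12937/69719, -239384/69719, -73432/69719]
P' = (I − K·H)·P̄ = [54207/69719 -167255/69719 -14938/69719; -167255/69719 664921/69719 59606/69719; -14938/69719 59606/69719 11665/69719]

x' = [12937/69719, -239384/69719, -73432/69719]
P' = [54207/69719 -167255/69719 -14938/69719; -167255/69719 664921/69719 59606/69719; -14938/69719 59606/69719 11665/69719]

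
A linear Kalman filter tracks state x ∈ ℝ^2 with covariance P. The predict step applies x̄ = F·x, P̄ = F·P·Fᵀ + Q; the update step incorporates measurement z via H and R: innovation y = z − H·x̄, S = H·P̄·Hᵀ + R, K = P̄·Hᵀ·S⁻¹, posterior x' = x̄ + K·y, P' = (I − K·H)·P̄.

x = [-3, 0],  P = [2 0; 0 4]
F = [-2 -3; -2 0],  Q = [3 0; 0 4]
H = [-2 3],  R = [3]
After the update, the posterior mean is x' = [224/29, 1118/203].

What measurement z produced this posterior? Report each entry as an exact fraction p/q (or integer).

x̄ = F·x = [6, 6]
P̄ = F·P·Fᵀ + Q = [47 8; 8 12]
S = H·P̄·Hᵀ + R = [203]
K = P̄·Hᵀ·S⁻¹ = [-10/29; 20/203]
x' − x̄ = [50/29, -100/203] = K·y
y = (KᵀK)⁻¹·Kᵀ·(x' − x̄) = [-5]
z = y + H·x̄ = [-5] + [6] = [1]

z = [1]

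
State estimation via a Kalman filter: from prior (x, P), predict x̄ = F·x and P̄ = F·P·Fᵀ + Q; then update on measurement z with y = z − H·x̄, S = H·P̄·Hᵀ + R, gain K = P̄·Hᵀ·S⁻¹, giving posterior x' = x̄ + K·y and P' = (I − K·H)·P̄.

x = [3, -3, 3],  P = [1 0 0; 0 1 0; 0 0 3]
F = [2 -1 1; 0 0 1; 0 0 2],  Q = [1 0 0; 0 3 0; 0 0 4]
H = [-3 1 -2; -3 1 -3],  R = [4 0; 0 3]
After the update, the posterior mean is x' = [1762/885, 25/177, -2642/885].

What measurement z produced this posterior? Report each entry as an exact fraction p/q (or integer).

z = [3, 2]

x̄ = F·x = [12, 3, 6]
P̄ = F·P·Fᵀ + Q = [9 3 6; 3 6 6; 6 6 16]
S = H·P̄·Hᵀ + R = [185 225; 225 288]
K = P̄·Hᵀ·S⁻¹ = [-102/295 22/177; 9/59 -34/177; 92/295 -80/177]
x' − x̄ = [-8858/885, -506/177, -7952/885] = K·y
y = (KᵀK)⁻¹·Kᵀ·(x' − x̄) = [48, 53]
z = y + H·x̄ = [48, 53] + [-45, -51] = [3, 2]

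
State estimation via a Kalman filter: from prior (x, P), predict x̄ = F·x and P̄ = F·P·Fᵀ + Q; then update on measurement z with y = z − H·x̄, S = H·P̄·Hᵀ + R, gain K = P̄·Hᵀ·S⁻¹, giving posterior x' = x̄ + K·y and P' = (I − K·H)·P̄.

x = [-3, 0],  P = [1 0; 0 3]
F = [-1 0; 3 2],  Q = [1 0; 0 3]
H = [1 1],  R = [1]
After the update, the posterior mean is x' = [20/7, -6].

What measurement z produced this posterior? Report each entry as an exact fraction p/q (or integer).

x̄ = F·x = [3, -9]
P̄ = F·P·Fᵀ + Q = [2 -3; -3 24]
S = H·P̄·Hᵀ + R = [21]
K = P̄·Hᵀ·S⁻¹ = [-1/21; 1]
x' − x̄ = [-1/7, 3] = K·y
y = (KᵀK)⁻¹·Kᵀ·(x' − x̄) = [3]
z = y + H·x̄ = [3] + [-6] = [-3]

z = [-3]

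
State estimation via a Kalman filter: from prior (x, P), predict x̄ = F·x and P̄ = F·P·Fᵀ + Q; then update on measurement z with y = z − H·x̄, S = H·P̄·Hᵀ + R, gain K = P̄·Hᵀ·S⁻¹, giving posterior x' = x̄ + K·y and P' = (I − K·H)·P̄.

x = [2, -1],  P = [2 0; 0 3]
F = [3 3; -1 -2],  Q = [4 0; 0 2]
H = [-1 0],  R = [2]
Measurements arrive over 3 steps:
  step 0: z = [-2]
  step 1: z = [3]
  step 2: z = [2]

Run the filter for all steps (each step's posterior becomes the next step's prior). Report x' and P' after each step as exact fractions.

step 0: x' = [104/51, 8/17], P' = [98/51 -16/17; -16/17 80/17]
step 1: x' = [-1063/414, 1051/414], P' = [397/207 -217/207; -217/207 1159/207]
step 2: x' = [-608/315, -923/630], P' = [607/315 -344/315; -344/315 1823/315]

step 0: x̄ = F·x = [3, 0]
step 0: P̄ = F·P·Fᵀ + Q = [49 -24; -24 16]
step 0: y = z − H·x̄ = [1]
step 0: S = H·P̄·Hᵀ + R = [51]
step 0: K = P̄·Hᵀ·S⁻¹ = [-49/51; 8/17]
step 0: x' = x̄ + K·y = [104/51, 8/17]
step 0: P' = (I − K·H)·P̄ = [98/51 -16/17; -16/17 80/17]
step 1: x̄ = F·x = [128/17, -152/51]
step 1: P̄ = F·P·Fᵀ + Q = [794/17 -434/17; -434/17 968/51]
step 1: y = z − H·x̄ = [179/17]
step 1: S = H·P̄·Hᵀ + R = [828/17]
step 1: K = P̄·Hᵀ·S⁻¹ = [-397/414; 217/414]
step 1: x' = x̄ + K·y = [-1063/414, 1051/414]
step 1: P' = (I − K·H)·P̄ = [397/207 -217/207; -217/207 1159/207]
step 2: x̄ = F·x = [-2/23, -1039/414]
step 2: P̄ = F·P·Fᵀ + Q = [1214/23 -688/23; -688/23 4579/207]
step 2: y = z − H·x̄ = [44/23]
step 2: S = H·P̄·Hᵀ + R = [1260/23]
step 2: K = P̄·Hᵀ·S⁻¹ = [-607/630; 172/315]
step 2: x' = x̄ + K·y = [-608/315, -923/630]
step 2: P' = (I − K·H)·P̄ = [607/315 -344/315; -344/315 1823/315]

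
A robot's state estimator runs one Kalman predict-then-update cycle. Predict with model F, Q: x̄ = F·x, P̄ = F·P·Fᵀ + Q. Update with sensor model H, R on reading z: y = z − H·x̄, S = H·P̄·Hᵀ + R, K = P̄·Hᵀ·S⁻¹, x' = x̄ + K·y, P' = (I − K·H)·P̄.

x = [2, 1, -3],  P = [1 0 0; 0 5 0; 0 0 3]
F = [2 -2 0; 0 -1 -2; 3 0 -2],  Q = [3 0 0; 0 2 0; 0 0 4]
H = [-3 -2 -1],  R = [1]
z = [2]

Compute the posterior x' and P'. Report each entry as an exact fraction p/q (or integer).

x' = [-704/183, 115/183, 1526/183]
P' = [3374/549 -3070/549 -3875/549; -3070/549 4031/549 1228/549; -3875/549 1228/549 9236/549]

x̄ = F·x = [2, 5, 12]
P̄ = F·P·Fᵀ + Q = [27 10 6; 10 19 12; 6 12 25]
y = z − H·x̄ = [30]
S = H·P̄·Hᵀ + R = [549]
K = P̄·Hᵀ·S⁻¹ = [-107/549; -80/549; -67/549]
x' = x̄ + K·y = [-704/183, 115/183, 1526/183]
P' = (I − K·H)·P̄ = [3374/549 -3070/549 -3875/549; -3070/549 4031/549 1228/549; -3875/549 1228/549 9236/549]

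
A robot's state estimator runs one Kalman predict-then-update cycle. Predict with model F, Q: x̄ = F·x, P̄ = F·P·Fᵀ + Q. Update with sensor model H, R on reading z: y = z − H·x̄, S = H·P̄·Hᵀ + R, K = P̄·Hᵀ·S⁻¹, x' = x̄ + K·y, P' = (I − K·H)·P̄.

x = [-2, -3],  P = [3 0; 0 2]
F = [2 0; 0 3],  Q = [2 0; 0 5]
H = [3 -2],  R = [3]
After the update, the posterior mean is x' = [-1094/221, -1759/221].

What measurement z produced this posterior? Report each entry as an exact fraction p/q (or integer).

z = [1]

x̄ = F·x = [-4, -9]
P̄ = F·P·Fᵀ + Q = [14 0; 0 23]
S = H·P̄·Hᵀ + R = [221]
K = P̄·Hᵀ·S⁻¹ = [42/221; -46/221]
x' − x̄ = [-210/221, 230/221] = K·y
y = (KᵀK)⁻¹·Kᵀ·(x' − x̄) = [-5]
z = y + H·x̄ = [-5] + [6] = [1]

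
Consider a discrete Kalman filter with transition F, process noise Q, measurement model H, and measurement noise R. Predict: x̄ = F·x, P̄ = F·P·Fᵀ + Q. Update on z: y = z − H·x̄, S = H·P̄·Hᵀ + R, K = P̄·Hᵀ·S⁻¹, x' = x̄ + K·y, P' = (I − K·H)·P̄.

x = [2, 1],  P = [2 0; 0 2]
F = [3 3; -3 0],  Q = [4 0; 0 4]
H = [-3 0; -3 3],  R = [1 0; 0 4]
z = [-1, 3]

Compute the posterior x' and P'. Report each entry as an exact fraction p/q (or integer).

x̄ = F·x = [9, -6]
P̄ = F·P·Fᵀ + Q = [40 -18; -18 22]
y = z − H·x̄ = [26, 48]
S = H·P̄·Hᵀ + R = [361 522; 522 886]
K = P̄·Hᵀ·S⁻¹ = [-7746/23681 -87/23681; -7398/23681 7566/23681]
x' = x̄ + K·y = [7557/23681, 28734/23681]
P' = (I − K·H)·P̄ = [2582/23681 2466/23681; 2466/23681 12554/23681]

x' = [7557/23681, 28734/23681]
P' = [2582/23681 2466/23681; 2466/23681 12554/23681]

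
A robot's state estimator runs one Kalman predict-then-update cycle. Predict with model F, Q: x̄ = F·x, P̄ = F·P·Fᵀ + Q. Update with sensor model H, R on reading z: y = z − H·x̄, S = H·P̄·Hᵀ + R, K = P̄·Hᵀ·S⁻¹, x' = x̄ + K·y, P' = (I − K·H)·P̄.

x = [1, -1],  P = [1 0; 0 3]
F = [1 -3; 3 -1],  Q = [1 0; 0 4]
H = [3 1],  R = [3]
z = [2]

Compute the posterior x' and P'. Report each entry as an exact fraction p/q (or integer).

x̄ = F·x = [4, 4]
P̄ = F·P·Fᵀ + Q = [29 12; 12 16]
y = z − H·x̄ = [-14]
S = H·P̄·Hᵀ + R = [352]
K = P̄·Hᵀ·S⁻¹ = [9/32; 13/88]
x' = x̄ + K·y = [1/16, 85/44]
P' = (I − K·H)·P̄ = [37/32 -21/8; -21/8 183/22]

x' = [1/16, 85/44]
P' = [37/32 -21/8; -21/8 183/22]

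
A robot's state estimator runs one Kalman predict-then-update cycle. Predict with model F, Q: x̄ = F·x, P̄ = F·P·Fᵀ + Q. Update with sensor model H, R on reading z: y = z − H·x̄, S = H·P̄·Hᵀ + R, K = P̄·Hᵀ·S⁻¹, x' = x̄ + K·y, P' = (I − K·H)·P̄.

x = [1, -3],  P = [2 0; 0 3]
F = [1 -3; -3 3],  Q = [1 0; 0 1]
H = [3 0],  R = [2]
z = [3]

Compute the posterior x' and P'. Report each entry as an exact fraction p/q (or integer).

x' = [145/136, -591/272]
P' = [15/68 -33/136; -33/136 2711/272]

x̄ = F·x = [10, -12]
P̄ = F·P·Fᵀ + Q = [30 -33; -33 46]
y = z − H·x̄ = [-27]
S = H·P̄·Hᵀ + R = [272]
K = P̄·Hᵀ·S⁻¹ = [45/136; -99/272]
x' = x̄ + K·y = [145/136, -591/272]
P' = (I − K·H)·P̄ = [15/68 -33/136; -33/136 2711/272]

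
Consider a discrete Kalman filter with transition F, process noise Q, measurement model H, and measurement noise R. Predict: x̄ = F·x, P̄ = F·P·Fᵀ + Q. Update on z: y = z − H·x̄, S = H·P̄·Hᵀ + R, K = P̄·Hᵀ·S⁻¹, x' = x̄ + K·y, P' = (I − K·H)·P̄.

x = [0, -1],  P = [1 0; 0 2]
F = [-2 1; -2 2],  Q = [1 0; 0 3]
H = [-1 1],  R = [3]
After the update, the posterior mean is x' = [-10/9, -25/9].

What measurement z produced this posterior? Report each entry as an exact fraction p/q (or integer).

x̄ = F·x = [-1, -2]
P̄ = F·P·Fᵀ + Q = [7 8; 8 15]
S = H·P̄·Hᵀ + R = [9]
K = P̄·Hᵀ·S⁻¹ = [1/9; 7/9]
x' − x̄ = [-1/9, -7/9] = K·y
y = (KᵀK)⁻¹·Kᵀ·(x' − x̄) = [-1]
z = y + H·x̄ = [-1] + [-1] = [-2]

z = [-2]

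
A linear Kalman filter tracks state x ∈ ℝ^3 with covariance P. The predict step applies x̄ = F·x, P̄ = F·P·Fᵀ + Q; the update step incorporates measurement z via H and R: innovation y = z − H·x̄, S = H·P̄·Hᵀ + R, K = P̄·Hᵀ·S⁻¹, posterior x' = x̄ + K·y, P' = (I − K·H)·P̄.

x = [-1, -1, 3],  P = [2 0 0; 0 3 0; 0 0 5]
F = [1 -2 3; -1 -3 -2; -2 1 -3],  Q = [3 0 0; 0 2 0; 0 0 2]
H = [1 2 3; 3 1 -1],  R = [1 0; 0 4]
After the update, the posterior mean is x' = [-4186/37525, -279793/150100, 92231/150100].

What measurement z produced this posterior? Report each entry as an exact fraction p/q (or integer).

x̄ = F·x = [10, -2, -8]
P̄ = F·P·Fᵀ + Q = [62 -14 -55; -14 51 25; -55 25 58]
S = H·P̄·Hᵀ + R = [703 -399; -399 867]
K = P̄·Hᵀ·S⁻¹ = [-1917/37525 1412/5925; 44979/150100 2831/23700; 22507/150100 -1259/7900]
x' − x̄ = [-379436/37525, 20407/150100, 1293031/150100] = K·y
y = (KᵀK)⁻¹·Kᵀ·(x' − x̄) = [16, -39]
z = y + H·x̄ = [16, -39] + [-18, 36] = [-2, -3]

z = [-2, -3]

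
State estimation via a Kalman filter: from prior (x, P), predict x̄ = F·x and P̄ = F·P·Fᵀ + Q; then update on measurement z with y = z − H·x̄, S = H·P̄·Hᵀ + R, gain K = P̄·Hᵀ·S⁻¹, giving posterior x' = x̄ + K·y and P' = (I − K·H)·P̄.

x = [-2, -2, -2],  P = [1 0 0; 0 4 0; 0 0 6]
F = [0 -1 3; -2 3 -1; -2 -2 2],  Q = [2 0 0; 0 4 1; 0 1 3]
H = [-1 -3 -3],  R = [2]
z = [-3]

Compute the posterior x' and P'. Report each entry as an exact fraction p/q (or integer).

x̄ = F·x = [-4, 0, 4]
P̄ = F·P·Fᵀ + Q = [60 -30 44; -30 50 -31; 44 -31 47]
y = z − H·x̄ = [5]
S = H·P̄·Hᵀ + R = [461]
K = P̄·Hᵀ·S⁻¹ = [-102/461; -27/461; -92/461]
x' = x̄ + K·y = [-2354/461, -135/461, 1384/461]
P' = (I − K·H)·P̄ = [17256/461 -16584/461 10900/461; -16584/461 22321/461 -16775/461; 10900/461 -16775/461 13203/461]

x' = [-2354/461, -135/461, 1384/461]
P' = [17256/461 -16584/461 10900/461; -16584/461 22321/461 -16775/461; 10900/461 -16775/461 13203/461]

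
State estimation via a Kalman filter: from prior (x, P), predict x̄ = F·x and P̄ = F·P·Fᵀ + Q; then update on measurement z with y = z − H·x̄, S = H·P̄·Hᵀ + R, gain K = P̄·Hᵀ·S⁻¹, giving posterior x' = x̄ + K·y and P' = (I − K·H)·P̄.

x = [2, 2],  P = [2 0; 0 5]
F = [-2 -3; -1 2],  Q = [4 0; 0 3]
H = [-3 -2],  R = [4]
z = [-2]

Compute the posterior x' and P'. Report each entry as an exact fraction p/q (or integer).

x̄ = F·x = [-10, 2]
P̄ = F·P·Fᵀ + Q = [57 -26; -26 25]
y = z − H·x̄ = [-28]
S = H·P̄·Hᵀ + R = [305]
K = P̄·Hᵀ·S⁻¹ = [-119/305; 28/305]
x' = x̄ + K·y = [282/305, -174/305]
P' = (I − K·H)·P̄ = [3224/305 -4598/305; -4598/305 6841/305]

x' = [282/305, -174/305]
P' = [3224/305 -4598/305; -4598/305 6841/305]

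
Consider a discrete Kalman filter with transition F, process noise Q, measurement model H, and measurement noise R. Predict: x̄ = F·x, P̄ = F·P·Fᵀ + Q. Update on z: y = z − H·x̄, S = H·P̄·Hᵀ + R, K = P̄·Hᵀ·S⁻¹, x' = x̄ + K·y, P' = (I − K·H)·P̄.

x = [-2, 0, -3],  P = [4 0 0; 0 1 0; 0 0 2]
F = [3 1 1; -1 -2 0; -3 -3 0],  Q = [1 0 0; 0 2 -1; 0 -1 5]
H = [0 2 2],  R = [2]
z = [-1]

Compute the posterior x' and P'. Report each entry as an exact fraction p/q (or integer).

x' = [-800/189, -3/7, -5/189]
P' = [1942/189 8/7 -269/189; 8/7 16/7 -15/7; -269/189 -15/7 472/189]

x̄ = F·x = [-9, 2, 6]
P̄ = F·P·Fᵀ + Q = [40 -14 -39; -14 10 17; -39 17 50]
y = z − H·x̄ = [-17]
S = H·P̄·Hᵀ + R = [378]
K = P̄·Hᵀ·S⁻¹ = [-53/189; 1/7; 67/189]
x' = x̄ + K·y = [-800/189, -3/7, -5/189]
P' = (I − K·H)·P̄ = [1942/189 8/7 -269/189; 8/7 16/7 -15/7; -269/189 -15/7 472/189]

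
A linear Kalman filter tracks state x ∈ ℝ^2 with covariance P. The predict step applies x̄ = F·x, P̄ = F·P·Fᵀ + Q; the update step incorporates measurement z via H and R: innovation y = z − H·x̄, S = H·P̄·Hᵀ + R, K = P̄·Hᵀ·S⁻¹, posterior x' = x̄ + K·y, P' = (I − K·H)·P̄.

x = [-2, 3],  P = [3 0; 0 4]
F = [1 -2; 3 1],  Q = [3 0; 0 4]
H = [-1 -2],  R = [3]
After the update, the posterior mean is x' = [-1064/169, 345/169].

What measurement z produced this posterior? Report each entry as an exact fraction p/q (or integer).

z = [2]

x̄ = F·x = [-8, -3]
P̄ = F·P·Fᵀ + Q = [22 1; 1 35]
S = H·P̄·Hᵀ + R = [169]
K = P̄·Hᵀ·S⁻¹ = [-24/169; -71/169]
x' − x̄ = [288/169, 852/169] = K·y
y = (KᵀK)⁻¹·Kᵀ·(x' − x̄) = [-12]
z = y + H·x̄ = [-12] + [14] = [2]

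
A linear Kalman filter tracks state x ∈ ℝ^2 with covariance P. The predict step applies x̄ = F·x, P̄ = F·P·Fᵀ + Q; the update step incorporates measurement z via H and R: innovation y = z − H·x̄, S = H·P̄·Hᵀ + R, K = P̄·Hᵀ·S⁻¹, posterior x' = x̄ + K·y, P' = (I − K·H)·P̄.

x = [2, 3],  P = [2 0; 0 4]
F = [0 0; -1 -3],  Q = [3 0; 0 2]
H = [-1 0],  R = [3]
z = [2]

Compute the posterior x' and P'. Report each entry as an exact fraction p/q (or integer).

x' = [-1, -11]
P' = [3/2 0; 0 40]

x̄ = F·x = [0, -11]
P̄ = F·P·Fᵀ + Q = [3 0; 0 40]
y = z − H·x̄ = [2]
S = H·P̄·Hᵀ + R = [6]
K = P̄·Hᵀ·S⁻¹ = [-1/2; 0]
x' = x̄ + K·y = [-1, -11]
P' = (I − K·H)·P̄ = [3/2 0; 0 40]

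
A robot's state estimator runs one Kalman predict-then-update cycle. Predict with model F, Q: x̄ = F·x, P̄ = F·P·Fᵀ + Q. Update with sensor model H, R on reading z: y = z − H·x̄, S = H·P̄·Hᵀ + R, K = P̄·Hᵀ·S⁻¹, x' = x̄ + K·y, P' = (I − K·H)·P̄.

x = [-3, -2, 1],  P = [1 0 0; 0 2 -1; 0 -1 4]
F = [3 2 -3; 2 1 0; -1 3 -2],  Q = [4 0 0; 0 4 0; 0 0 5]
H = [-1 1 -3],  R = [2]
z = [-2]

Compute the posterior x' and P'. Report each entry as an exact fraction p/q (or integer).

x̄ = F·x = [-16, -8, -5]
P̄ = F·P·Fᵀ + Q = [69 13 46; 13 10 6; 46 6 52]
y = z − H·x̄ = [-25]
S = H·P̄·Hᵀ + R = [763]
K = P̄·Hᵀ·S⁻¹ = [-194/763; -3/109; -28/109]
x' = x̄ + K·y = [-7358/763, -797/109, 155/109]
P' = (I − K·H)·P̄ = [15011/763 835/109 -418/109; 835/109 1027/109 66/109; -418/109 66/109 180/109]

x' = [-7358/763, -797/109, 155/109]
P' = [15011/763 835/109 -418/109; 835/109 1027/109 66/109; -418/109 66/109 180/109]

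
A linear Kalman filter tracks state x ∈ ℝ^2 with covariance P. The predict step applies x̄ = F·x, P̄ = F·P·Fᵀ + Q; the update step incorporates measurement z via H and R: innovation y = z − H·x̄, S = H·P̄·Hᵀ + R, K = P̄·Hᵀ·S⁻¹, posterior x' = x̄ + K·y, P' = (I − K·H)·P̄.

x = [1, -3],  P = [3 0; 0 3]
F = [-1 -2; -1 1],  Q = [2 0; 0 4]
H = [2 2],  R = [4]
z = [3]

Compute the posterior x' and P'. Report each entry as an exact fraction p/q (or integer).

x̄ = F·x = [5, -4]
P̄ = F·P·Fᵀ + Q = [17 -3; -3 10]
y = z − H·x̄ = [1]
S = H·P̄·Hᵀ + R = [88]
K = P̄·Hᵀ·S⁻¹ = [7/22; 7/44]
x' = x̄ + K·y = [117/22, -169/44]
P' = (I − K·H)·P̄ = [89/11 -82/11; -82/11 171/22]

x' = [117/22, -169/44]
P' = [89/11 -82/11; -82/11 171/22]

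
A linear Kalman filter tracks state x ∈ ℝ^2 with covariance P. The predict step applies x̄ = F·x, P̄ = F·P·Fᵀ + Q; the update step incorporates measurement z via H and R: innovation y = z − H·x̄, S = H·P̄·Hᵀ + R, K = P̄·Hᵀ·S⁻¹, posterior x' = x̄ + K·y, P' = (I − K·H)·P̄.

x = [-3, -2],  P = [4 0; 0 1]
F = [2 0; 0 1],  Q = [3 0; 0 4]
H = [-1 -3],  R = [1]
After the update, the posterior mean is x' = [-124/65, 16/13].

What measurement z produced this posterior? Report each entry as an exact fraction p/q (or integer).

z = [-2]

x̄ = F·x = [-6, -2]
P̄ = F·P·Fᵀ + Q = [19 0; 0 5]
S = H·P̄·Hᵀ + R = [65]
K = P̄·Hᵀ·S⁻¹ = [-19/65; -3/13]
x' − x̄ = [266/65, 42/13] = K·y
y = (KᵀK)⁻¹·Kᵀ·(x' − x̄) = [-14]
z = y + H·x̄ = [-14] + [12] = [-2]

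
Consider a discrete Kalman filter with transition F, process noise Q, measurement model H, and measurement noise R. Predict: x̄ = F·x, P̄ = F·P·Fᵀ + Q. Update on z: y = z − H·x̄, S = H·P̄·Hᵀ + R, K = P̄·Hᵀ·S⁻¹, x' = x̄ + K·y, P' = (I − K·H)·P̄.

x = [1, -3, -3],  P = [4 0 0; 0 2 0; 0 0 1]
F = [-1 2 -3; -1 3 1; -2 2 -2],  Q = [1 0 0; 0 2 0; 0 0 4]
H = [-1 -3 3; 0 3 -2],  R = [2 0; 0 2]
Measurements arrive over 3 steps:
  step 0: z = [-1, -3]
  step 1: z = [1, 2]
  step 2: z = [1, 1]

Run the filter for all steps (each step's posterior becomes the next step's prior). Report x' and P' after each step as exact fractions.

step 0: x̄ = F·x = [2, -13, -2]
step 0: P̄ = F·P·Fᵀ + Q = [22 13 22; 13 25 18; 22 18 32]
step 0: y = z − H·x̄ = [-32, 32]
step 0: S = H·P̄·Hᵀ + R = [159 -142; -142 139]
step 0: K = P̄·Hᵀ·S⁻¹ = [-15/1937 -85/1937; 812/1937 1373/1937; 1360/1937 1250/1937]
step 0: x' = x̄ + K·y = [1634/1937, -7229/1937, -7394/1937]
step 0: P' = (I − K·H)·P̄ = [42264/1937 27986/1937 42064/1937; 27986/1937 22486/1937 32356/1937; 42064/1937 32356/1937 47284/1937]
step 1: x̄ = F·x = [6090/1937, -30715/1937, -226/149]
step 1: P̄ = F·P·Fᵀ + Q = [311869/1937 -246966/1937 23324/149; -246966/1937 237888/1937 -17572/149; 23324/149 -17572/149 23820/149]
step 1: y = z − H·x̄ = [-75304/1937, 90143/1937]
step 1: S = H·P̄·Hᵀ + R = [6054455/1937 -6078170/1937; -6078170/1937 6124738/1937]
step 1: K = P̄·Hᵀ·S⁻¹ = [501819/7114097 -34418/229487; 15225058/35570485 141338/229487; 25876672/35570485 116794/229487]
step 1: x' = x̄ + K·y = [-46795520/7114097, -136426101/35570485, -217479584/35570485]
step 1: P' = (I − K·H)·P̄ = [56459886/7114097 36175100/7114097 55329608/7114097; 36175100/7114097 184698524/35570485 255140396/35570485; 55329608/7114097 255140396/35570485 364607524/35570485]
step 2: x̄ = F·x = [122712830/7114097, -392780287/35570485, 20324586/1147435]
step 2: P̄ = F·P·Fᵀ + Q = [442566643/7114097 -368079238/7114097 13339132/229487; -368079238/7114097 2272627936/35570485 -49160988/1147435; 13339132/229487 -49160988/1147435 70766484/1147435]
step 2: y = z − H·x̄ = [-2419392724/35570485, 2474035678/35570485]
step 2: S = H·P̄·Hᵀ + R = [46465536049/35570485 -46819757378/35570485; -46819757378/35570485 47587723946/35570485]
step 2: K = P̄·Hᵀ·S⁻¹ = [7067217597/268472886551 -47524326994/268472886551; 105148496090/268472886551 159111294254/268472886551; 181132622824/268472886551 127663266130/268472886551]
step 2: x' = x̄ + K·y = [844803860434/268472886551, 950244421639/268472886551, 1314773578398/268472886551]
step 2: P' = (I − K·H)·P̄ = [1910543629026/268472886551 1188070055492/268472886551 1829629410232/268472886551; 1188070055492/268472886551 1250467286956/268472886551 1716589636180/268472886551; 1829629410232/268472886551 1716589636180/268472886551 2447221188140/268472886551]

step 0: x' = [1634/1937, -7229/1937, -7394/1937], P' = [42264/1937 27986/1937 42064/1937; 27986/1937 22486/1937 32356/1937; 42064/1937 32356/1937 47284/1937]
step 1: x' = [-46795520/7114097, -136426101/35570485, -217479584/35570485], P' = [56459886/7114097 36175100/7114097 55329608/7114097; 36175100/7114097 184698524/35570485 255140396/35570485; 55329608/7114097 255140396/35570485 364607524/35570485]
step 2: x' = [844803860434/268472886551, 950244421639/268472886551, 1314773578398/268472886551], P' = [1910543629026/268472886551 1188070055492/268472886551 1829629410232/268472886551; 1188070055492/268472886551 1250467286956/268472886551 1716589636180/268472886551; 1829629410232/268472886551 1716589636180/268472886551 2447221188140/268472886551]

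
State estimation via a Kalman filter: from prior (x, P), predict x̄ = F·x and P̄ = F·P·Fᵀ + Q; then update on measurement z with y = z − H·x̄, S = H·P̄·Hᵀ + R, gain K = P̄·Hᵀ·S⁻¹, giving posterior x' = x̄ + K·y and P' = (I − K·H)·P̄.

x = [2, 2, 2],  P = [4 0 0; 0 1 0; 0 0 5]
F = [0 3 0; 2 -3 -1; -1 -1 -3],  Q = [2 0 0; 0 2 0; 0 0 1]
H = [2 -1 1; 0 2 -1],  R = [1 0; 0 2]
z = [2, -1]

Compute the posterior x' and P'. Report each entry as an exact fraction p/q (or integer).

x̄ = F·x = [6, -4, -10]
P̄ = F·P·Fᵀ + Q = [11 -9 -3; -9 32 10; -3 10 51]
y = z − H·x̄ = [-4, -3]
S = H·P̄·Hᵀ + R = [132 -115; -115 141]
K = P̄·Hᵀ·S⁻¹ = [2223/5387 1240/5387; 570/5387 2528/5387; 1370/5387 -67/5387]
x' = x̄ + K·y = [19710/5387, -31412/5387, -59149/5387]
P' = (I − K·H)·P̄ = [15613/5387 -26523/5387 -55526/5387; -26523/5387 58672/5387 112288/5387; -55526/5387 112288/5387 224710/5387]

x' = [19710/5387, -31412/5387, -59149/5387]
P' = [15613/5387 -26523/5387 -55526/5387; -26523/5387 58672/5387 112288/5387; -55526/5387 112288/5387 224710/5387]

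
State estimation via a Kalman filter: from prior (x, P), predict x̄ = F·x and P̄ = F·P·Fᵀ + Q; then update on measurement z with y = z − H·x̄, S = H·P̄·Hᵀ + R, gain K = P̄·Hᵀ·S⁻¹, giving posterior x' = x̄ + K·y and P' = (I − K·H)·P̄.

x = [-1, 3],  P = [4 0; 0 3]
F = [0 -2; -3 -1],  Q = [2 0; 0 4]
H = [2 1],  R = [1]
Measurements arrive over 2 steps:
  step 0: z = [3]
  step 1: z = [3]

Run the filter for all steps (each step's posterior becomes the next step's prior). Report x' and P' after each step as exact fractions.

step 0: x̄ = F·x = [-6, 0]
step 0: P̄ = F·P·Fᵀ + Q = [14 6; 6 43]
step 0: y = z − H·x̄ = [15]
step 0: S = H·P̄·Hᵀ + R = [124]
step 0: K = P̄·Hᵀ·S⁻¹ = [17/62; 55/124]
step 0: x' = x̄ + K·y = [-117/62, 825/124]
step 0: P' = (I − K·H)·P̄ = [145/31 -563/62; -563/62 2307/124]
step 1: x̄ = F·x = [-825/62, -123/124]
step 1: P̄ = F·P·Fᵀ + Q = [2369/31 -1071/62; -1071/62 1267/124]
step 1: y = z − H·x̄ = [3795/124]
step 1: S = H·P̄·Hᵀ + R = [30727/124]
step 1: K = P̄·Hᵀ·S⁻¹ = [16810/30727; -3017/30727]
step 1: x' = x̄ + K·y = [105600/30727, -122814/30727]
step 1: P' = (I − K·H)·P̄ = [69298/30727 -121786/30727; -121786/30727 240555/30727]

step 0: x' = [-117/62, 825/124], P' = [145/31 -563/62; -563/62 2307/124]
step 1: x' = [105600/30727, -122814/30727], P' = [69298/30727 -121786/30727; -121786/30727 240555/30727]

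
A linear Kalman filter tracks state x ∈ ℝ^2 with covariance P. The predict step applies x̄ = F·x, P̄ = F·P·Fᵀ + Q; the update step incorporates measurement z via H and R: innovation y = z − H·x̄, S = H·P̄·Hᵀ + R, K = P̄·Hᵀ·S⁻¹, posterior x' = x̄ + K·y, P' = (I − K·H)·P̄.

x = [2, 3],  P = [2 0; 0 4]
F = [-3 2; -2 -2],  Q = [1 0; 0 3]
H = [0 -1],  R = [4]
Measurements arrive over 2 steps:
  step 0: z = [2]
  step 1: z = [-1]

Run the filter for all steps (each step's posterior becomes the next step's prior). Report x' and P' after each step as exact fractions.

step 0: x̄ = F·x = [0, -10]
step 0: P̄ = F·P·Fᵀ + Q = [35 -4; -4 27]
step 0: y = z − H·x̄ = [-8]
step 0: S = H·P̄·Hᵀ + R = [31]
step 0: K = P̄·Hᵀ·S⁻¹ = [4/31; -27/31]
step 0: x' = x̄ + K·y = [-32/31, -94/31]
step 0: P' = (I − K·H)·P̄ = [1069/31 -16/31; -16/31 108/31]
step 1: x̄ = F·x = [-92/31, 252/31]
step 1: P̄ = F·P·Fᵀ + Q = [10276/31 5950/31; 5950/31 4673/31]
step 1: y = z − H·x̄ = [221/31]
step 1: S = H·P̄·Hᵀ + R = [4797/31]
step 1: K = P̄·Hᵀ·S⁻¹ = [-5950/4797; -4673/4797]
step 1: x' = x̄ + K·y = [-4358/369, 437/369]
step 1: P' = (I − K·H)·P̄ = [448112/4797 23800/4797; 23800/4797 18692/4797]

step 0: x' = [-32/31, -94/31], P' = [1069/31 -16/31; -16/31 108/31]
step 1: x' = [-4358/369, 437/369], P' = [448112/4797 23800/4797; 23800/4797 18692/4797]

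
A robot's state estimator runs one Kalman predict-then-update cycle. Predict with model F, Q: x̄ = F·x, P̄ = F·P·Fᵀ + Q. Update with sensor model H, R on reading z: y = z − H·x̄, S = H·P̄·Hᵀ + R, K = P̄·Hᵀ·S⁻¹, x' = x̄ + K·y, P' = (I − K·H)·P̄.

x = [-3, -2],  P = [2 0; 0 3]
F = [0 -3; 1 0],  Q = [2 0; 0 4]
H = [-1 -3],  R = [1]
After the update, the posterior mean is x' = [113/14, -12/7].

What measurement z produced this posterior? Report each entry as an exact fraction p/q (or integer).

z = [-3]

x̄ = F·x = [6, -3]
P̄ = F·P·Fᵀ + Q = [29 0; 0 6]
S = H·P̄·Hᵀ + R = [84]
K = P̄·Hᵀ·S⁻¹ = [-29/84; -3/14]
x' − x̄ = [29/14, 9/7] = K·y
y = (KᵀK)⁻¹·Kᵀ·(x' − x̄) = [-6]
z = y + H·x̄ = [-6] + [3] = [-3]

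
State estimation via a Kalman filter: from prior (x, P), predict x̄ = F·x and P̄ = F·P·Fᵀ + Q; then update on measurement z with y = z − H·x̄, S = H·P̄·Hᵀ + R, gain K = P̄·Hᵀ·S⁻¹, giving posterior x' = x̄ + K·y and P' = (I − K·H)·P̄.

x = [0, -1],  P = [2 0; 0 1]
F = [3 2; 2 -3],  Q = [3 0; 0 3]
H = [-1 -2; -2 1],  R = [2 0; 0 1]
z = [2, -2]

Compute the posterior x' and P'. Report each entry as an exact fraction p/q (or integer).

x̄ = F·x = [-2, 3]
P̄ = F·P·Fᵀ + Q = [25 6; 6 20]
y = z − H·x̄ = [6, -9]
S = H·P̄·Hᵀ + R = [131 28; 28 97]
K = P̄·Hᵀ·S⁻¹ = [-2357/11923 -4728/11923; -4686/11923 2336/11923]
x' = x̄ + K·y = [4564/11923, -13371/11923]
P' = (I − K·H)·P̄ = [2834/11923 940/11923; 940/11923 4216/11923]

x' = [4564/11923, -13371/11923]
P' = [2834/11923 940/11923; 940/11923 4216/11923]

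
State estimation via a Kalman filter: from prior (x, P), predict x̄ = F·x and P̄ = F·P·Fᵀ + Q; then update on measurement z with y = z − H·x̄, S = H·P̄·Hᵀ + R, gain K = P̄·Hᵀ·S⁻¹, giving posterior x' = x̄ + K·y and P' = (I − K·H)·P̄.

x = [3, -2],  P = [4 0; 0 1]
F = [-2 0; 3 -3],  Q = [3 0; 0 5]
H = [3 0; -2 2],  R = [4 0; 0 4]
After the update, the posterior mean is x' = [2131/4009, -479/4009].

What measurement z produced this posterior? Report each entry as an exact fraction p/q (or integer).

x̄ = F·x = [-6, 15]
P̄ = F·P·Fᵀ + Q = [19 -24; -24 50]
S = H·P̄·Hᵀ + R = [175 -258; -258 472]
K = P̄·Hᵀ·S⁻¹ = [1179/4009 -86/4009; 1050/4009 1831/4009]
x' − x̄ = [26185/4009, -60614/4009] = K·y
y = (KᵀK)⁻¹·Kᵀ·(x' − x̄) = [19, -44]
z = y + H·x̄ = [19, -44] + [-18, 42] = [1, -2]

z = [1, -2]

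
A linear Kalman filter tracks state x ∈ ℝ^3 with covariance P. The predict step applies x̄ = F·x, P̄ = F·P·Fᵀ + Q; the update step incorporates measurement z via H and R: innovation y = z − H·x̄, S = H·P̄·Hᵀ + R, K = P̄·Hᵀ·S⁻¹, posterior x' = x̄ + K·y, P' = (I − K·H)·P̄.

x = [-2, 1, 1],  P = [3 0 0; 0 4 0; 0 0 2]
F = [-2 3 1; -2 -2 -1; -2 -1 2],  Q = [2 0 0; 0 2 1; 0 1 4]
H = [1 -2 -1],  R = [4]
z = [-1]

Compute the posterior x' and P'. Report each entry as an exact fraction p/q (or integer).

x̄ = F·x = [8, 1, 5]
P̄ = F·P·Fᵀ + Q = [52 -14 4; -14 32 17; 4 17 28]
y = z − H·x̄ = [-2]
S = H·P̄·Hᵀ + R = [328]
K = P̄·Hᵀ·S⁻¹ = [19/82; -95/328; -29/164]
x' = x̄ + K·y = [309/41, 259/164, 439/82]
P' = (I − K·H)·P̄ = [1410/41 657/82 715/41; 657/82 1471/328 33/164; 715/41 33/164 1455/82]

x' = [309/41, 259/164, 439/82]
P' = [1410/41 657/82 715/41; 657/82 1471/328 33/164; 715/41 33/164 1455/82]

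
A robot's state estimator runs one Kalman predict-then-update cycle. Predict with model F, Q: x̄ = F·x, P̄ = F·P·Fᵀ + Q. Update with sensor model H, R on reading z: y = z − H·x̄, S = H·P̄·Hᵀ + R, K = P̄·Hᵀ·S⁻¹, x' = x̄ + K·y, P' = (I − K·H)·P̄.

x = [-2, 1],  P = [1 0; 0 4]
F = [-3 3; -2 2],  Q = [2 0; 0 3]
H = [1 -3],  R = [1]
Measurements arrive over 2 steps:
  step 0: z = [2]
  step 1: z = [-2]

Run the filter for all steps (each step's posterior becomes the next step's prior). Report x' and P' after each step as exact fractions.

step 0: x̄ = F·x = [9, 6]
step 0: P̄ = F·P·Fᵀ + Q = [47 30; 30 23]
step 0: y = z − H·x̄ = [11]
step 0: S = H·P̄·Hᵀ + R = [75]
step 0: K = P̄·Hᵀ·S⁻¹ = [-43/75; -13/25]
step 0: x' = x̄ + K·y = [202/75, 7/25]
step 0: P' = (I − K·H)·P̄ = [1676/75 191/25; 191/25 68/25]
step 1: x̄ = F·x = [-181/25, -362/75]
step 1: P̄ = F·P·Fᵀ + Q = [2252/25 1468/25; 1468/25 3161/75]
step 1: y = z − H·x̄ = [-231/25]
step 1: S = H·P̄·Hᵀ + R = [2952/25]
step 1: K = P̄·Hᵀ·S⁻¹ = [-269/369; -1693/2952]
step 1: x' = x̄ + K·y = [-62/123, 155/328]
step 1: P' = (I − K·H)·P̄ = [10084/369 3451/369; 3451/369 9767/2952]

step 0: x' = [202/75, 7/25], P' = [1676/75 191/25; 191/25 68/25]
step 1: x' = [-62/123, 155/328], P' = [10084/369 3451/369; 3451/369 9767/2952]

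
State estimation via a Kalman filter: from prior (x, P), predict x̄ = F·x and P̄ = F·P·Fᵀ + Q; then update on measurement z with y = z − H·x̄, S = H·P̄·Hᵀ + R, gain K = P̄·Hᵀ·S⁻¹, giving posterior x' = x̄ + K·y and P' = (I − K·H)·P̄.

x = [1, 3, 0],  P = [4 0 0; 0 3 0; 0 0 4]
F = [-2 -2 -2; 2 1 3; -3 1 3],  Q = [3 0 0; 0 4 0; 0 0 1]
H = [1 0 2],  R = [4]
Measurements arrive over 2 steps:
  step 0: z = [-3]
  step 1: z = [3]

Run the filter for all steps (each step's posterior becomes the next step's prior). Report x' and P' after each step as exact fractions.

step 0: x' = [-2473/331, 1575/331, 730/331], P' = [14332/331 -14666/331 -7096/331; -14666/331 19273/331 7301/331; -7096/331 7301/331 3840/331]
step 1: x' = [11313195/1436473, -10165139/1436473, -3458466/1436473], P' = [84061916/1436473 -44827446/1436473 -42331452/1436473; -44827446/1436473 36302809/1436473 22567395/1436473; -42331452/1436473 22567395/1436473 22751122/1436473]

step 0: x̄ = F·x = [-8, 5, 0]
step 0: P̄ = F·P·Fᵀ + Q = [47 -46 -6; -46 59 15; -6 15 76]
step 0: y = z − H·x̄ = [5]
step 0: S = H·P̄·Hᵀ + R = [331]
step 0: K = P̄·Hᵀ·S⁻¹ = [35/331; -16/331; 146/331]
step 0: x' = x̄ + K·y = [-2473/331, 1575/331, 730/331]
step 0: P' = (I − K·H)·P̄ = [14332/331 -14666/331 -7096/331; -14666/331 19273/331 7301/331; -7096/331 7301/331 3840/331]
step 1: x̄ = F·x = [336/331, -1181/331, 11184/331]
step 1: P̄ = F·P·Fᵀ + Q = [35085/331 -18366/331 -92666/331; -18366/331 12475/331 47601/331; -92666/331 47601/331 442682/331]
step 1: y = z − H·x̄ = [-21711/331]
step 1: S = H·P̄·Hᵀ + R = [1436473/331]
step 1: K = P̄·Hᵀ·S⁻¹ = [-150247/1436473; 76836/1436473; 792698/1436473]
step 1: x' = x̄ + K·y = [11313195/1436473, -10165139/1436473, -3458466/1436473]
step 1: P' = (I − K·H)·P̄ = [84061916/1436473 -44827446/1436473 -42331452/1436473; -44827446/1436473 36302809/1436473 22567395/1436473; -42331452/1436473 22567395/1436473 22751122/1436473]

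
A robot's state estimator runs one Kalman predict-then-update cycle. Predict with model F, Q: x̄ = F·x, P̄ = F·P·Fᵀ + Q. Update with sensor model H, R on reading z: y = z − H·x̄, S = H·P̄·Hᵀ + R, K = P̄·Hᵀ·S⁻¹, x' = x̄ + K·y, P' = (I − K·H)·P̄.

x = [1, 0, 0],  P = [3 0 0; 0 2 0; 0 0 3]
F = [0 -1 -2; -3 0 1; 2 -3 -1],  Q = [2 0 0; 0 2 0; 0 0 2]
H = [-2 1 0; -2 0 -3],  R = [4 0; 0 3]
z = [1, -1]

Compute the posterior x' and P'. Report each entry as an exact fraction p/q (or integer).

x̄ = F·x = [0, -3, 2]
P̄ = F·P·Fᵀ + Q = [16 -6 12; -6 32 -21; 12 -21 35]
y = z − H·x̄ = [4, 5]
S = H·P̄·Hᵀ + R = [124 211; 211 526]
K = P̄·Hᵀ·S⁻¹ = [-1880/6901 -138/6901; 7319/20703 16/20703; 1183/6901 -2167/6901]
x' = x̄ + K·y = [-8210/6901, -32753/20703, 7699/6901]
P' = (I − K·H)·P̄ = [29592/6901 51664/6901 -19590/6901; 51664/6901 339260/20703 -34448/6901; -19590/6901 -34448/6901 15227/6901]

x' = [-8210/6901, -32753/20703, 7699/6901]
P' = [29592/6901 51664/6901 -19590/6901; 51664/6901 339260/20703 -34448/6901; -19590/6901 -34448/6901 15227/6901]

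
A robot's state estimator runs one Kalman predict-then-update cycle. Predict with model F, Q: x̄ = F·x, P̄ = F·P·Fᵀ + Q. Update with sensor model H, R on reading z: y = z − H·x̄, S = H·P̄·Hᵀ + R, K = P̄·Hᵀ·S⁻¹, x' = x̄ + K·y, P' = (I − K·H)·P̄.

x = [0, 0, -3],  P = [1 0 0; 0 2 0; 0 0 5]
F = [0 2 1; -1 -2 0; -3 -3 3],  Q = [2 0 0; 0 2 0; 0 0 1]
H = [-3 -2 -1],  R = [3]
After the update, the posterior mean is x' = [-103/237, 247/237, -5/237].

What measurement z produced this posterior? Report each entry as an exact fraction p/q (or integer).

z = [-1]

x̄ = F·x = [-3, 0, -9]
P̄ = F·P·Fᵀ + Q = [15 -8 3; -8 11 15; 3 15 73]
S = H·P̄·Hᵀ + R = [237]
K = P̄·Hᵀ·S⁻¹ = [-32/237; -13/237; -112/237]
x' − x̄ = [608/237, 247/237, 2128/237] = K·y
y = (KᵀK)⁻¹·Kᵀ·(x' − x̄) = [-19]
z = y + H·x̄ = [-19] + [18] = [-1]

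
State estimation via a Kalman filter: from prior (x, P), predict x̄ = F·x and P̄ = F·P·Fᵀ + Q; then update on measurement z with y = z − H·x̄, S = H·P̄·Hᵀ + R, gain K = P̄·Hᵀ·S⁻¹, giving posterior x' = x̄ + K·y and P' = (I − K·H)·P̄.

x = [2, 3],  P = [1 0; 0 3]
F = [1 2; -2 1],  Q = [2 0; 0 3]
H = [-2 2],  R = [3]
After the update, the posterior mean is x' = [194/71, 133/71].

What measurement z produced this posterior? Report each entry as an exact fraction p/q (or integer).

z = [-1]

x̄ = F·x = [8, -1]
P̄ = F·P·Fᵀ + Q = [15 4; 4 10]
S = H·P̄·Hᵀ + R = [71]
K = P̄·Hᵀ·S⁻¹ = [-22/71; 12/71]
x' − x̄ = [-374/71, 204/71] = K·y
y = (KᵀK)⁻¹·Kᵀ·(x' − x̄) = [17]
z = y + H·x̄ = [17] + [-18] = [-1]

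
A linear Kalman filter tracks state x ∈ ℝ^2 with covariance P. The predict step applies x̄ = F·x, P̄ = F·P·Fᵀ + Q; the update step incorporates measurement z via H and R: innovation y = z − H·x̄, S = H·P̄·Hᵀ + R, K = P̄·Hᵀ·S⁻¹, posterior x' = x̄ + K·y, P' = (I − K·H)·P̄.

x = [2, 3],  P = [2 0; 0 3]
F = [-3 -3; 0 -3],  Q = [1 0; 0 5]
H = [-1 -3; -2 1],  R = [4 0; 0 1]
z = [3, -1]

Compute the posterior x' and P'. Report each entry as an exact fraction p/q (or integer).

x' = [-3307/37339, -38062/37339]
P' = [9843/37339 3823/37339; 3823/37339 12759/37339]

x̄ = F·x = [-15, -9]
P̄ = F·P·Fᵀ + Q = [46 27; 27 32]
y = z − H·x̄ = [-39, -22]
S = H·P̄·Hᵀ + R = [500 131; 131 109]
K = P̄·Hᵀ·S⁻¹ = [-5328/37339 -15863/37339; -10525/37339 5113/37339]
x' = x̄ + K·y = [-3307/37339, -38062/37339]
P' = (I − K·H)·P̄ = [9843/37339 3823/37339; 3823/37339 12759/37339]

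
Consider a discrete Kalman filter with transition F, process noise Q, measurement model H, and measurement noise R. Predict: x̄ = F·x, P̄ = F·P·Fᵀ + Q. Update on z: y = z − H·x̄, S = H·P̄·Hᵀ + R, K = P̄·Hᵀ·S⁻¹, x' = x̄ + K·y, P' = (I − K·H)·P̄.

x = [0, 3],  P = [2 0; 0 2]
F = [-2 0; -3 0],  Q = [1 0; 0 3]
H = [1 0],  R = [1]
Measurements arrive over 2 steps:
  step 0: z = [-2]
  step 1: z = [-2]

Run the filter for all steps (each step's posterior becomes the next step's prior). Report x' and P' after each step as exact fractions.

step 0: x' = [-9/5, -12/5], P' = [9/10 6/5; 6/5 33/5]
step 1: x' = [-1, 0], P' = [23/28 27/28; 27/28 165/28]

step 0: x̄ = F·x = [0, 0]
step 0: P̄ = F·P·Fᵀ + Q = [9 12; 12 21]
step 0: y = z − H·x̄ = [-2]
step 0: S = H·P̄·Hᵀ + R = [10]
step 0: K = P̄·Hᵀ·S⁻¹ = [9/10; 6/5]
step 0: x' = x̄ + K·y = [-9/5, -12/5]
step 0: P' = (I − K·H)·P̄ = [9/10 6/5; 6/5 33/5]
step 1: x̄ = F·x = [18/5, 27/5]
step 1: P̄ = F·P·Fᵀ + Q = [23/5 27/5; 27/5 111/10]
step 1: y = z − H·x̄ = [-28/5]
step 1: S = H·P̄·Hᵀ + R = [28/5]
step 1: K = P̄·Hᵀ·S⁻¹ = [23/28; 27/28]
step 1: x' = x̄ + K·y = [-1, 0]
step 1: P' = (I − K·H)·P̄ = [23/28 27/28; 27/28 165/28]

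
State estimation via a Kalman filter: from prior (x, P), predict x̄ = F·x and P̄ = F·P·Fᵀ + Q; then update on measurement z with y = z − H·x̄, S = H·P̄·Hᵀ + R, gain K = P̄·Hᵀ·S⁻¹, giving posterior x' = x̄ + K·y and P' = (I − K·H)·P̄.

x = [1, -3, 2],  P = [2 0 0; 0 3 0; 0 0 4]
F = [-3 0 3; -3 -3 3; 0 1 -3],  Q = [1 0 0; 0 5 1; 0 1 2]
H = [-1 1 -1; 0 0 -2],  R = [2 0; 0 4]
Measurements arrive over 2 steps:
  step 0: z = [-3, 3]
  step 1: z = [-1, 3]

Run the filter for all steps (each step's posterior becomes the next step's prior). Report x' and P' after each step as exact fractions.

step 0: x̄ = F·x = [3, 12, -9]
step 0: P̄ = F·P·Fᵀ + Q = [55 54 -36; 54 86 -44; -36 -44 41]
step 0: y = z − H·x̄ = [-21, -15]
step 0: S = H·P̄·Hᵀ + R = [92 98; 98 168]
step 0: K = P̄·Hᵀ·S⁻¹ = [-42/209 1597/2926; 148/209 162/1463; -7/209 -1371/2926]
step 0: x' = x̄ + K·y = [-2829/2926, -6630/1463, -3711/2926]
step 0: P' = (I − K·H)·P̄ = [33263/1463 31078/1463 -1597/1463; 31078/1463 32826/1463 -324/1463; -1597/1463 -324/1463 1371/1463]
step 1: x̄ = F·x = [-189/209, 18567/1463, -2127/2926]
step 1: P̄ = F·P·Fᵀ + Q = [48845/209 89010/209 -17274/209; 89010/209 1208437/1463 -220849/1463; -17274/209 -220849/1463 50035/1463]
step 1: y = z − H·x̄ = [-44833/2926, 2262/1463]
step 1: S = H·P̄·Hᵀ + R = [557035/1463 299932/1463; 299932/1463 205992/1463]
step 1: K = P̄·Hᵀ·S⁻¹ = [879141/2117699 1206131/2117699; 2870359/2117699 1446093/8470796; -74983/2117699 -3678363/8470796]
step 1: x' = x̄ + K·y = [-27041301/4235398, -16545673/2117699, -3624649/4235398]
step 1: P' = (I − K·H)·P̄ = [53935952/2117699 53281972/2117699 -2412262/2117699; 53281972/2117699 116599287/4235398 -1446093/4235398; -2412262/2117699 -1446093/4235398 3678363/4235398]

step 0: x' = [-2829/2926, -6630/1463, -3711/2926], P' = [33263/1463 31078/1463 -1597/1463; 31078/1463 32826/1463 -324/1463; -1597/1463 -324/1463 1371/1463]
step 1: x' = [-27041301/4235398, -16545673/2117699, -3624649/4235398], P' = [53935952/2117699 53281972/2117699 -2412262/2117699; 53281972/2117699 116599287/4235398 -1446093/4235398; -2412262/2117699 -1446093/4235398 3678363/4235398]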